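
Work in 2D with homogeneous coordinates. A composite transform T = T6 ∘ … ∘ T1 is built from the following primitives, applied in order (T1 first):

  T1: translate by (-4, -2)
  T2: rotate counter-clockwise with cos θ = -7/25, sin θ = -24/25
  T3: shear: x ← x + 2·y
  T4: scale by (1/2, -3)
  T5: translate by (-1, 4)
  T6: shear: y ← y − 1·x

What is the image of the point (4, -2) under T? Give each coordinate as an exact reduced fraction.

T1 translate by (-4, -2): (4, -2) → (0, -4)
T2 rotate counter-clockwise with cos θ = -7/25, sin θ = -24/25: (0, -4) → (-96/25, 28/25)
T3 shear: x ← x + 2·y: (-96/25, 28/25) → (-8/5, 28/25)
T4 scale by (1/2, -3): (-8/5, 28/25) → (-4/5, -84/25)
T5 translate by (-1, 4): (-4/5, -84/25) → (-9/5, 16/25)
T6 shear: y ← y − 1·x: (-9/5, 16/25) → (-9/5, 61/25)

T(p) = (-9/5, 61/25)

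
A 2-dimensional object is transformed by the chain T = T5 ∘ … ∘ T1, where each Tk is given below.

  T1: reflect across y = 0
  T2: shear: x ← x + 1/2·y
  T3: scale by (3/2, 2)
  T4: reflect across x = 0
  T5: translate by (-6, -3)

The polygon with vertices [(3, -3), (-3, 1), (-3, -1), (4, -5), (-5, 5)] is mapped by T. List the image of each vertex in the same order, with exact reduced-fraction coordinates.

T1 reflect across y = 0: (3, -3) → (3, 3); (-3, 1) → (-3, -1); (-3, -1) → (-3, 1); (4, -5) → (4, 5); (-5, 5) → (-5, -5)
T2 shear: x ← x + 1/2·y: (3, 3) → (9/2, 3); (-3, -1) → (-7/2, -1); (-3, 1) → (-5/2, 1); (4, 5) → (13/2, 5); (-5, -5) → (-15/2, -5)
T3 scale by (3/2, 2): (9/2, 3) → (27/4, 6); (-7/2, -1) → (-21/4, -2); (-5/2, 1) → (-15/4, 2); (13/2, 5) → (39/4, 10); (-15/2, -5) → (-45/4, -10)
T4 reflect across x = 0: (27/4, 6) → (-27/4, 6); (-21/4, -2) → (21/4, -2); (-15/4, 2) → (15/4, 2); (39/4, 10) → (-39/4, 10); (-45/4, -10) → (45/4, -10)
T5 translate by (-6, -3): (-27/4, 6) → (-51/4, 3); (21/4, -2) → (-3/4, -5); (15/4, 2) → (-9/4, -1); (-39/4, 10) → (-63/4, 7); (45/4, -10) → (21/4, -13)

image vertices: (-51/4, 3), (-3/4, -5), (-9/4, -1), (-63/4, 7), (21/4, -13)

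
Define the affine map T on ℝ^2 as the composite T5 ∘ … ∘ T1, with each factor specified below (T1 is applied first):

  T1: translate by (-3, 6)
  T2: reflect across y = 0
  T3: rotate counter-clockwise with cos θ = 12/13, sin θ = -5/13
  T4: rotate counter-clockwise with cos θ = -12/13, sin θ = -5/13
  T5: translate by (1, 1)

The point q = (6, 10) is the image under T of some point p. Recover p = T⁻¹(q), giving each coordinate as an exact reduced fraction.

T1 = [1 0 -3; 0 1 6; 0 0 1]
T2·T1 = [1 0 -3; 0 -1 -6; 0 0 1]
T3·…·T1 = [12/13 -5/13 -66/13; -5/13 -12/13 -57/13; 0 0 1]
T4·…·T1 = [-1 0 3; 0 1 6; 0 0 1]
T5·…·T1 = [-1 0 4; 0 1 7; 0 0 1]
det M = -1; M⁻¹ = [-1 0 4; 0 1 -7; 0 0 1]
M⁻¹ · (6, 10)ᵀ = (-2, 3)ᵀ

p = (-2, 3)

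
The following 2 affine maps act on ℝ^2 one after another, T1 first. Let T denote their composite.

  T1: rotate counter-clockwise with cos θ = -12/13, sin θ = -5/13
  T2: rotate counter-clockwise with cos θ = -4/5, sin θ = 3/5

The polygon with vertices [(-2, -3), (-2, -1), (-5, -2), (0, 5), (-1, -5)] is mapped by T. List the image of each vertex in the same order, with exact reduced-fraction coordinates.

T1 rotate counter-clockwise with cos θ = -12/13, sin θ = -5/13: (-2, -3) → (9/13, 46/13); (-2, -1) → (19/13, 22/13); (-5, -2) → (50/13, 49/13); (0, 5) → (25/13, -60/13); (-1, -5) → (-1, 5)
T2 rotate counter-clockwise with cos θ = -4/5, sin θ = 3/5: (9/13, 46/13) → (-174/65, -157/65); (19/13, 22/13) → (-142/65, -31/65); (50/13, 49/13) → (-347/65, -46/65); (25/13, -60/13) → (16/13, 63/13); (-1, 5) → (-11/5, -23/5)

image vertices: (-174/65, -157/65), (-142/65, -31/65), (-347/65, -46/65), (16/13, 63/13), (-11/5, -23/5)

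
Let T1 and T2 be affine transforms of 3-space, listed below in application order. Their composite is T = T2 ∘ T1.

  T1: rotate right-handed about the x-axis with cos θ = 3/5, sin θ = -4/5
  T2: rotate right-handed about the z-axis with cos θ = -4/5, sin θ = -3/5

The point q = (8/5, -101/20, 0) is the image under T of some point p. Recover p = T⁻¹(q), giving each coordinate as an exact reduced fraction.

p = (7/4, 3, 4)

T1 = [1 0 0 0; 0 3/5 4/5 0; 0 -4/5 3/5 0; 0 0 0 1]
T2·T1 = [-4/5 9/25 12/25 0; -3/5 -12/25 -16/25 0; 0 -4/5 3/5 0; 0 0 0 1]
det M = 1; M⁻¹ = [-4/5 -3/5 0 0; 9/25 -12/25 -4/5 0; 12/25 -16/25 3/5 0; 0 0 0 1]
M⁻¹ · (8/5, -101/20, 0)ᵀ = (7/4, 3, 4)ᵀ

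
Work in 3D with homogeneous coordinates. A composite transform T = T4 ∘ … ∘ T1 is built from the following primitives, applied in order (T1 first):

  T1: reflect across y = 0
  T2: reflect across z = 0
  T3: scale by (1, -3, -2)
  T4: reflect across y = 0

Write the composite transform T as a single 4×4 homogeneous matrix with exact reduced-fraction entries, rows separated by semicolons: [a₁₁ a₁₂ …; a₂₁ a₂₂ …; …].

T = [1 0 0 0; 0 -3 0 0; 0 0 2 0; 0 0 0 1]

T1 = [1 0 0 0; 0 -1 0 0; 0 0 1 0; 0 0 0 1]
T2·T1 = [1 0 0 0; 0 -1 0 0; 0 0 -1 0; 0 0 0 1]
T3·…·T1 = [1 0 0 0; 0 3 0 0; 0 0 2 0; 0 0 0 1]
T4·…·T1 = [1 0 0 0; 0 -3 0 0; 0 0 2 0; 0 0 0 1]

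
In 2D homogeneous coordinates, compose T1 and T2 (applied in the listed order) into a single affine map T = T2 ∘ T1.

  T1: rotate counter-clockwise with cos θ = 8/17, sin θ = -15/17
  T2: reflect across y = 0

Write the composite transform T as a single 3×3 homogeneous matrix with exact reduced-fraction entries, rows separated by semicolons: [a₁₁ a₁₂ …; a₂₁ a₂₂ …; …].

T = [8/17 15/17 0; 15/17 -8/17 0; 0 0 1]

T1 = [8/17 15/17 0; -15/17 8/17 0; 0 0 1]
T2·T1 = [8/17 15/17 0; 15/17 -8/17 0; 0 0 1]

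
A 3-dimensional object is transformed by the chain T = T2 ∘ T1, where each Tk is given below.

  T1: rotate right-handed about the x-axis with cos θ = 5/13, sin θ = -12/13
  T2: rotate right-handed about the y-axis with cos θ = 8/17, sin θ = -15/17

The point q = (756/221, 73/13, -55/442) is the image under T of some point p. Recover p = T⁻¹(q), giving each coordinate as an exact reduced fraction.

T1 = [1 0 0 0; 0 5/13 12/13 0; 0 -12/13 5/13 0; 0 0 0 1]
T2·T1 = [8/17 180/221 -75/221 0; 0 5/13 12/13 0; 15/17 -96/221 40/221 0; 0 0 0 1]
det M = 1; M⁻¹ = [8/17 0 15/17 0; 180/221 5/13 -96/221 0; -75/221 12/13 40/221 0; 0 0 0 1]
M⁻¹ · (756/221, 73/13, -55/442)ᵀ = (3/2, 5, 4)ᵀ

p = (3/2, 5, 4)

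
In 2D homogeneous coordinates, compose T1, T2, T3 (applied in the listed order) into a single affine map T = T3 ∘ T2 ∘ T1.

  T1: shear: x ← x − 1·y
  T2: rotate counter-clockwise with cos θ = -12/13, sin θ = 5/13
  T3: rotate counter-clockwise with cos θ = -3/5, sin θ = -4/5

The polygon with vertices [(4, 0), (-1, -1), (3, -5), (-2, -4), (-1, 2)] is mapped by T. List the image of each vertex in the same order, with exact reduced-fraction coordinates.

T1 shear: x ← x − 1·y: (4, 0) → (4, 0); (-1, -1) → (0, -1); (3, -5) → (8, -5); (-2, -4) → (2, -4); (-1, 2) → (-3, 2)
T2 rotate counter-clockwise with cos θ = -12/13, sin θ = 5/13: (4, 0) → (-48/13, 20/13); (0, -1) → (5/13, 12/13); (8, -5) → (-71/13, 100/13); (2, -4) → (-4/13, 58/13); (-3, 2) → (2, -3)
T3 rotate counter-clockwise with cos θ = -3/5, sin θ = -4/5: (-48/13, 20/13) → (224/65, 132/65); (5/13, 12/13) → (33/65, -56/65); (-71/13, 100/13) → (613/65, -16/65); (-4/13, 58/13) → (244/65, -158/65); (2, -3) → (-18/5, 1/5)

image vertices: (224/65, 132/65), (33/65, -56/65), (613/65, -16/65), (244/65, -158/65), (-18/5, 1/5)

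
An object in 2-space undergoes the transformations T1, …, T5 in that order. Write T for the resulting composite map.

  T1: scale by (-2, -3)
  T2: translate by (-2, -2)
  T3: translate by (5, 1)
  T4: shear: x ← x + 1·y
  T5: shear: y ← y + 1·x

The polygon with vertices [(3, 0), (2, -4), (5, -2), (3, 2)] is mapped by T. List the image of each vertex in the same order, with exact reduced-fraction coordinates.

T1 scale by (-2, -3): (3, 0) → (-6, 0); (2, -4) → (-4, 12); (5, -2) → (-10, 6); (3, 2) → (-6, -6)
T2 translate by (-2, -2): (-6, 0) → (-8, -2); (-4, 12) → (-6, 10); (-10, 6) → (-12, 4); (-6, -6) → (-8, -8)
T3 translate by (5, 1): (-8, -2) → (-3, -1); (-6, 10) → (-1, 11); (-12, 4) → (-7, 5); (-8, -8) → (-3, -7)
T4 shear: x ← x + 1·y: (-3, -1) → (-4, -1); (-1, 11) → (10, 11); (-7, 5) → (-2, 5); (-3, -7) → (-10, -7)
T5 shear: y ← y + 1·x: (-4, -1) → (-4, -5); (10, 11) → (10, 21); (-2, 5) → (-2, 3); (-10, -7) → (-10, -17)

image vertices: (-4, -5), (10, 21), (-2, 3), (-10, -17)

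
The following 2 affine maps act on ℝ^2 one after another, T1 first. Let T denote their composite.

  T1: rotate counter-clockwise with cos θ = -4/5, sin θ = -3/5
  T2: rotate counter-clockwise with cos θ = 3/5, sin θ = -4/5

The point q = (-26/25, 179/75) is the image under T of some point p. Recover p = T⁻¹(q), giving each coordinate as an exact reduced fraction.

T1 = [-4/5 3/5 0; -3/5 -4/5 0; 0 0 1]
T2·T1 = [-24/25 -7/25 0; 7/25 -24/25 0; 0 0 1]
det M = 1; M⁻¹ = [-24/25 7/25 0; -7/25 -24/25 0; 0 0 1]
M⁻¹ · (-26/25, 179/75)ᵀ = (5/3, -2)ᵀ

p = (5/3, -2)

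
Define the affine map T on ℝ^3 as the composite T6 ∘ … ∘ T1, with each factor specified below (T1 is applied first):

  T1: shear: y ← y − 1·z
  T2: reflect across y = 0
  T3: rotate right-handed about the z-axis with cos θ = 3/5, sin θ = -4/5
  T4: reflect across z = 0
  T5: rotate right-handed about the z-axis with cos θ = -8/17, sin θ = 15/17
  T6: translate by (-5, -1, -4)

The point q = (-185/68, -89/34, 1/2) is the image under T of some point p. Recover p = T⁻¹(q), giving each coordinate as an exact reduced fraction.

p = (-1/2, -7/4, -9/2)

T1 = [1 0 0 0; 0 1 -1 0; 0 0 1 0; 0 0 0 1]
T2·T1 = [1 0 0 0; 0 -1 1 0; 0 0 1 0; 0 0 0 1]
T3·…·T1 = [3/5 -4/5 4/5 0; -4/5 -3/5 3/5 0; 0 0 1 0; 0 0 0 1]
T4·…·T1 = [3/5 -4/5 4/5 0; -4/5 -3/5 3/5 0; 0 0 -1 0; 0 0 0 1]
T5·…·T1 = [36/85 77/85 -77/85 0; 77/85 -36/85 36/85 0; 0 0 -1 0; 0 0 0 1]
T6·…·T1 = [36/85 77/85 -77/85 -5; 77/85 -36/85 36/85 -1; 0 0 -1 -4; 0 0 0 1]
det M = 1; M⁻¹ = [36/85 77/85 0 257/85; 77/85 -36/85 -1 9/85; 0 0 -1 -4; 0 0 0 1]
M⁻¹ · (-185/68, -89/34, 1/2)ᵀ = (-1/2, -7/4, -9/2)ᵀ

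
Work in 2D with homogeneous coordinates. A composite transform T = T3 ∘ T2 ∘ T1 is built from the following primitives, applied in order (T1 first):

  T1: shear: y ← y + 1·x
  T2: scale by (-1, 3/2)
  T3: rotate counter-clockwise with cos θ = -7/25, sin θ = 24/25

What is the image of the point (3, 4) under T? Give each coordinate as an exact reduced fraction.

T(p) = (-231/25, -291/50)

T1 shear: y ← y + 1·x: (3, 4) → (3, 7)
T2 scale by (-1, 3/2): (3, 7) → (-3, 21/2)
T3 rotate counter-clockwise with cos θ = -7/25, sin θ = 24/25: (-3, 21/2) → (-231/25, -291/50)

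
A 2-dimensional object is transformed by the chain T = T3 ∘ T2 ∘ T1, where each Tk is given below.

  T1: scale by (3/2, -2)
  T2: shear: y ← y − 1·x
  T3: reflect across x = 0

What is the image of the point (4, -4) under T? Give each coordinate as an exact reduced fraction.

T1 scale by (3/2, -2): (4, -4) → (6, 8)
T2 shear: y ← y − 1·x: (6, 8) → (6, 2)
T3 reflect across x = 0: (6, 2) → (-6, 2)

T(p) = (-6, 2)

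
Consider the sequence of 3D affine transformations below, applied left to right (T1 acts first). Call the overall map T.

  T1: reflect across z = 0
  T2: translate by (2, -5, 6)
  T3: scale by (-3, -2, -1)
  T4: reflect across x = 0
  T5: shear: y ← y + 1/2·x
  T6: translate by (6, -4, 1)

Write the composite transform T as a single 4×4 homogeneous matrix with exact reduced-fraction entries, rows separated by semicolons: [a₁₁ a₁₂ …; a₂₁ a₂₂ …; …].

T1 = [1 0 0 0; 0 1 0 0; 0 0 -1 0; 0 0 0 1]
T2·T1 = [1 0 0 2; 0 1 0 -5; 0 0 -1 6; 0 0 0 1]
T3·…·T1 = [-3 0 0 -6; 0 -2 0 10; 0 0 1 -6; 0 0 0 1]
T4·…·T1 = [3 0 0 6; 0 -2 0 10; 0 0 1 -6; 0 0 0 1]
T5·…·T1 = [3 0 0 6; 3/2 -2 0 13; 0 0 1 -6; 0 0 0 1]
T6·…·T1 = [3 0 0 12; 3/2 -2 0 9; 0 0 1 -5; 0 0 0 1]

T = [3 0 0 12; 3/2 -2 0 9; 0 0 1 -5; 0 0 0 1]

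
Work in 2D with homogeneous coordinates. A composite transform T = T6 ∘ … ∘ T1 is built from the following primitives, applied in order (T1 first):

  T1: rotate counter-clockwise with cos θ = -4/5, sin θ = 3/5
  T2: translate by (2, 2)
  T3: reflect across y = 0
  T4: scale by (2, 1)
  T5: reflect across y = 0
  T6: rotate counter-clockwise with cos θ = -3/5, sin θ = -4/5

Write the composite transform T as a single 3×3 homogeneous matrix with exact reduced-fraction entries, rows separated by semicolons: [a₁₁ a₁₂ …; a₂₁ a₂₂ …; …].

T1 = [-4/5 -3/5 0; 3/5 -4/5 0; 0 0 1]
T2·T1 = [-4/5 -3/5 2; 3/5 -4/5 2; 0 0 1]
T3·…·T1 = [-4/5 -3/5 2; -3/5 4/5 -2; 0 0 1]
T4·…·T1 = [-8/5 -6/5 4; -3/5 4/5 -2; 0 0 1]
T5·…·T1 = [-8/5 -6/5 4; 3/5 -4/5 2; 0 0 1]
T6·…·T1 = [36/25 2/25 -4/5; 23/25 36/25 -22/5; 0 0 1]

T = [36/25 2/25 -4/5; 23/25 36/25 -22/5; 0 0 1]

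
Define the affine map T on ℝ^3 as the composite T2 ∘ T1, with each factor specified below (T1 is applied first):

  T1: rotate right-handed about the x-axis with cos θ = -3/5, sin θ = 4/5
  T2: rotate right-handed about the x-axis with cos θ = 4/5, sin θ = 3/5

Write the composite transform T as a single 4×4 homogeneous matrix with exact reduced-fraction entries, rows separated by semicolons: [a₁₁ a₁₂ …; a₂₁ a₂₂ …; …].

T1 = [1 0 0 0; 0 -3/5 -4/5 0; 0 4/5 -3/5 0; 0 0 0 1]
T2·T1 = [1 0 0 0; 0 -24/25 -7/25 0; 0 7/25 -24/25 0; 0 0 0 1]

T = [1 0 0 0; 0 -24/25 -7/25 0; 0 7/25 -24/25 0; 0 0 0 1]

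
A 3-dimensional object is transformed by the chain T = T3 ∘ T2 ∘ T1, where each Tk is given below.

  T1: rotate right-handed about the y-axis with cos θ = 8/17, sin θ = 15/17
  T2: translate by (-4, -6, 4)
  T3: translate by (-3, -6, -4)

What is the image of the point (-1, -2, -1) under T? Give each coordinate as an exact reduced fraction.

T(p) = (-142/17, -14, 7/17)

T1 rotate right-handed about the y-axis with cos θ = 8/17, sin θ = 15/17: (-1, -2, -1) → (-23/17, -2, 7/17)
T2 translate by (-4, -6, 4): (-23/17, -2, 7/17) → (-91/17, -8, 75/17)
T3 translate by (-3, -6, -4): (-91/17, -8, 75/17) → (-142/17, -14, 7/17)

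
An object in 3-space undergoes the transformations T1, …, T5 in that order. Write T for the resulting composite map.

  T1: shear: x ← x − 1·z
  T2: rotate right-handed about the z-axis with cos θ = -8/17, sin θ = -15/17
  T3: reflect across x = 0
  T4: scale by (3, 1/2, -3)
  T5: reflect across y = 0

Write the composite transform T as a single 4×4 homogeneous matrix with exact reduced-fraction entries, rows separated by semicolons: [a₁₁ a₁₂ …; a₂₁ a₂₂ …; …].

T = [24/17 -45/17 -24/17 0; 15/34 4/17 -15/34 0; 0 0 -3 0; 0 0 0 1]

T1 = [1 0 -1 0; 0 1 0 0; 0 0 1 0; 0 0 0 1]
T2·T1 = [-8/17 15/17 8/17 0; -15/17 -8/17 15/17 0; 0 0 1 0; 0 0 0 1]
T3·…·T1 = [8/17 -15/17 -8/17 0; -15/17 -8/17 15/17 0; 0 0 1 0; 0 0 0 1]
T4·…·T1 = [24/17 -45/17 -24/17 0; -15/34 -4/17 15/34 0; 0 0 -3 0; 0 0 0 1]
T5·…·T1 = [24/17 -45/17 -24/17 0; 15/34 4/17 -15/34 0; 0 0 -3 0; 0 0 0 1]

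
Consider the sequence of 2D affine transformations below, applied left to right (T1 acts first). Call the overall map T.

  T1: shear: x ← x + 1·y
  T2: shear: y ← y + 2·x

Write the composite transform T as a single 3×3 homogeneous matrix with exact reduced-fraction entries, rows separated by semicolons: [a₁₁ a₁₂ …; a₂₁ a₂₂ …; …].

T = [1 1 0; 2 3 0; 0 0 1]

T1 = [1 1 0; 0 1 0; 0 0 1]
T2·T1 = [1 1 0; 2 3 0; 0 0 1]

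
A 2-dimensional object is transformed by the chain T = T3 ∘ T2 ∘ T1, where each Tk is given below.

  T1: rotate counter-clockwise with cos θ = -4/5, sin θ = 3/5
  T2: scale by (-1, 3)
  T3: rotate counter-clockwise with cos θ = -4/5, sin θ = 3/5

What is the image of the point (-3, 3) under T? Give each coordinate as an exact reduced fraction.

T(p) = (201/25, 243/25)

T1 rotate counter-clockwise with cos θ = -4/5, sin θ = 3/5: (-3, 3) → (3/5, -21/5)
T2 scale by (-1, 3): (3/5, -21/5) → (-3/5, -63/5)
T3 rotate counter-clockwise with cos θ = -4/5, sin θ = 3/5: (-3/5, -63/5) → (201/25, 243/25)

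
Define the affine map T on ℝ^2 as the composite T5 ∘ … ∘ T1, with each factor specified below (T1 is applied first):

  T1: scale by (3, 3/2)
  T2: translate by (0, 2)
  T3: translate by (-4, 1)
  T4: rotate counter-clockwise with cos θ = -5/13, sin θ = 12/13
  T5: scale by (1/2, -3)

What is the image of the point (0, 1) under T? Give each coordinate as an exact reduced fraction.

T(p) = (-17/13, 423/26)

T1 scale by (3, 3/2): (0, 1) → (0, 3/2)
T2 translate by (0, 2): (0, 3/2) → (0, 7/2)
T3 translate by (-4, 1): (0, 7/2) → (-4, 9/2)
T4 rotate counter-clockwise with cos θ = -5/13, sin θ = 12/13: (-4, 9/2) → (-34/13, -141/26)
T5 scale by (1/2, -3): (-34/13, -141/26) → (-17/13, 423/26)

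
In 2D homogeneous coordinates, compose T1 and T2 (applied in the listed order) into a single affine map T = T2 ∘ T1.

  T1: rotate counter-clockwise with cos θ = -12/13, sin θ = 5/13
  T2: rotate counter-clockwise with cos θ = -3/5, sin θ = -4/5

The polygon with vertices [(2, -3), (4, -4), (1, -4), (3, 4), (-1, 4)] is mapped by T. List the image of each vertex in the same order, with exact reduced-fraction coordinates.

T1 rotate counter-clockwise with cos θ = -12/13, sin θ = 5/13: (2, -3) → (-9/13, 46/13); (4, -4) → (-28/13, 68/13); (1, -4) → (8/13, 53/13); (3, 4) → (-56/13, -33/13); (-1, 4) → (-8/13, -53/13)
T2 rotate counter-clockwise with cos θ = -3/5, sin θ = -4/5: (-9/13, 46/13) → (211/65, -102/65); (-28/13, 68/13) → (356/65, -92/65); (8/13, 53/13) → (188/65, -191/65); (-56/13, -33/13) → (36/65, 323/65); (-8/13, -53/13) → (-188/65, 191/65)

image vertices: (211/65, -102/65), (356/65, -92/65), (188/65, -191/65), (36/65, 323/65), (-188/65, 191/65)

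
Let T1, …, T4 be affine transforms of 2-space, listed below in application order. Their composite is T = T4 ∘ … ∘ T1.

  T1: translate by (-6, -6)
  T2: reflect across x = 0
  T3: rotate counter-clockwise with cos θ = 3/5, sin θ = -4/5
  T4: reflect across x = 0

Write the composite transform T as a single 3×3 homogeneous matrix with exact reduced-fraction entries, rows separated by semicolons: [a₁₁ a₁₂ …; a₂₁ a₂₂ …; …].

T1 = [1 0 -6; 0 1 -6; 0 0 1]
T2·T1 = [-1 0 6; 0 1 -6; 0 0 1]
T3·…·T1 = [-3/5 4/5 -6/5; 4/5 3/5 -42/5; 0 0 1]
T4·…·T1 = [3/5 -4/5 6/5; 4/5 3/5 -42/5; 0 0 1]

T = [3/5 -4/5 6/5; 4/5 3/5 -42/5; 0 0 1]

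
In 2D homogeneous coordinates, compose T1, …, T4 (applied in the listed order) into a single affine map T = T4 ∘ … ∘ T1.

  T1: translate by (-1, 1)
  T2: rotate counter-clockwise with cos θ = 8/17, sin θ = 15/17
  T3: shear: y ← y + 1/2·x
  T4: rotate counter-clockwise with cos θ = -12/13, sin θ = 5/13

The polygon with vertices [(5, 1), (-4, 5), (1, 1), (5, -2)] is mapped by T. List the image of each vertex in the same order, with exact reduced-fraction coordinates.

T1 translate by (-1, 1): (5, 1) → (4, 2); (-4, 5) → (-5, 6); (1, 1) → (0, 2); (5, -2) → (4, -1)
T2 rotate counter-clockwise with cos θ = 8/17, sin θ = 15/17: (4, 2) → (2/17, 76/17); (-5, 6) → (-130/17, -27/17); (0, 2) → (-30/17, 16/17); (4, -1) → (47/17, 52/17)
T3 shear: y ← y + 1/2·x: (2/17, 76/17) → (2/17, 77/17); (-130/17, -27/17) → (-130/17, -92/17); (-30/17, 16/17) → (-30/17, 1/17); (47/17, 52/17) → (47/17, 151/34)
T4 rotate counter-clockwise with cos θ = -12/13, sin θ = 5/13: (2/17, 77/17) → (-409/221, -914/221); (-130/17, -92/17) → (2020/221, 454/221); (-30/17, 1/17) → (355/221, -162/221); (47/17, 151/34) → (-1883/442, -671/221)

image vertices: (-409/221, -914/221), (2020/221, 454/221), (355/221, -162/221), (-1883/442, -671/221)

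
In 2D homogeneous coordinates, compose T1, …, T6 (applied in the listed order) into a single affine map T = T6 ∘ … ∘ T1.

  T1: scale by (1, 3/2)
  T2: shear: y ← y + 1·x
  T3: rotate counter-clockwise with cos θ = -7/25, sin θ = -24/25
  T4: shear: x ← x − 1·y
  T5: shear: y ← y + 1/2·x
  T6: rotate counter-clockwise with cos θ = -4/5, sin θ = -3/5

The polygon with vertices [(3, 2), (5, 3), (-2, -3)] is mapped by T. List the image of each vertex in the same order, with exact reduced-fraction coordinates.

T1 scale by (1, 3/2): (3, 2) → (3, 3); (5, 3) → (5, 9/2); (-2, -3) → (-2, -9/2)
T2 shear: y ← y + 1·x: (3, 3) → (3, 6); (5, 9/2) → (5, 19/2); (-2, -9/2) → (-2, -13/2)
T3 rotate counter-clockwise with cos θ = -7/25, sin θ = -24/25: (3, 6) → (123/25, -114/25); (5, 19/2) → (193/25, -373/50); (-2, -13/2) → (-142/25, 187/50)
T4 shear: x ← x − 1·y: (123/25, -114/25) → (237/25, -114/25); (193/25, -373/50) → (759/50, -373/50); (-142/25, 187/50) → (-471/50, 187/50)
T5 shear: y ← y + 1/2·x: (237/25, -114/25) → (237/25, 9/50); (759/50, -373/50) → (759/50, 13/100); (-471/50, 187/50) → (-471/50, -97/100)
T6 rotate counter-clockwise with cos θ = -4/5, sin θ = -3/5: (237/25, 9/50) → (-1869/250, -729/125); (759/50, 13/100) → (-6033/500, -2303/250); (-471/50, -97/100) → (3477/500, 1607/250)

image vertices: (-1869/250, -729/125), (-6033/500, -2303/250), (3477/500, 1607/250)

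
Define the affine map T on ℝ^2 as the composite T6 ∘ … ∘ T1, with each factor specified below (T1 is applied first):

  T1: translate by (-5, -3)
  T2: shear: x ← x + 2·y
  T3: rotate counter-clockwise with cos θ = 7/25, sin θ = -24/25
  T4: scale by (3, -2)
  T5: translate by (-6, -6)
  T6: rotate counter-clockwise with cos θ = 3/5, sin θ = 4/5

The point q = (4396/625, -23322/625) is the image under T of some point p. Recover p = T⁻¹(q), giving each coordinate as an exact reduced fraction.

p = (-1, -1/5)

T1 = [1 0 -5; 0 1 -3; 0 0 1]
T2·T1 = [1 2 -11; 0 1 -3; 0 0 1]
T3·…·T1 = [7/25 38/25 -149/25; -24/25 -41/25 243/25; 0 0 1]
T4·…·T1 = [21/25 114/25 -447/25; 48/25 82/25 -486/25; 0 0 1]
T5·…·T1 = [21/25 114/25 -597/25; 48/25 82/25 -636/25; 0 0 1]
T6·…·T1 = [-129/125 14/125 753/125; 228/125 702/125 -4296/125; 0 0 1]
det M = -6; M⁻¹ = [-117/125 7/375 157/25; 38/125 43/250 102/25; 0 0 1]
M⁻¹ · (4396/625, -23322/625)ᵀ = (-1, -1/5)ᵀ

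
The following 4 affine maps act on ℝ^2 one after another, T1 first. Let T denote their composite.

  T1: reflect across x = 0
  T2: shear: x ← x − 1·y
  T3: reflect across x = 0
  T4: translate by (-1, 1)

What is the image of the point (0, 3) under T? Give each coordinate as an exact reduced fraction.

T1 reflect across x = 0: (0, 3) → (0, 3)
T2 shear: x ← x − 1·y: (0, 3) → (-3, 3)
T3 reflect across x = 0: (-3, 3) → (3, 3)
T4 translate by (-1, 1): (3, 3) → (2, 4)

T(p) = (2, 4)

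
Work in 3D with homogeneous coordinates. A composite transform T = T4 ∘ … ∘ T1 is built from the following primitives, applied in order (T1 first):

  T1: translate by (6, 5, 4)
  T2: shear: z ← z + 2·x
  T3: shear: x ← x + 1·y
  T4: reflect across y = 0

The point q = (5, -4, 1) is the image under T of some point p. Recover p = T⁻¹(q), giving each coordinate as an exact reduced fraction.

p = (-5, -1, -5)

T1 = [1 0 0 6; 0 1 0 5; 0 0 1 4; 0 0 0 1]
T2·T1 = [1 0 0 6; 0 1 0 5; 2 0 1 16; 0 0 0 1]
T3·…·T1 = [1 1 0 11; 0 1 0 5; 2 0 1 16; 0 0 0 1]
T4·…·T1 = [1 1 0 11; 0 -1 0 -5; 2 0 1 16; 0 0 0 1]
det M = -1; M⁻¹ = [1 1 0 -6; 0 -1 0 -5; -2 -2 1 -4; 0 0 0 1]
M⁻¹ · (5, -4, 1)ᵀ = (-5, -1, -5)ᵀ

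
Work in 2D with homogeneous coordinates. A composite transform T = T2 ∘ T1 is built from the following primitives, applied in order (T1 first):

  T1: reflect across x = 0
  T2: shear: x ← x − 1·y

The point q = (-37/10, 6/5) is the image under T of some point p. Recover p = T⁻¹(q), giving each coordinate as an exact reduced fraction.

T1 = [-1 0 0; 0 1 0; 0 0 1]
T2·T1 = [-1 -1 0; 0 1 0; 0 0 1]
det M = -1; M⁻¹ = [-1 -1 0; 0 1 0; 0 0 1]
M⁻¹ · (-37/10, 6/5)ᵀ = (5/2, 6/5)ᵀ

p = (5/2, 6/5)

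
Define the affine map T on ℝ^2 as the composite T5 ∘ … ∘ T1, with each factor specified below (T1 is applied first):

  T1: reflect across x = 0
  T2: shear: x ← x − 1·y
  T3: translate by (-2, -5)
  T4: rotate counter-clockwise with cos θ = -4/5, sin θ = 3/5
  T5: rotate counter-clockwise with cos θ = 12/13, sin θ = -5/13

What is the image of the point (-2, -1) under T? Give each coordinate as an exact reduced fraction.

T1 reflect across x = 0: (-2, -1) → (2, -1)
T2 shear: x ← x − 1·y: (2, -1) → (3, -1)
T3 translate by (-2, -5): (3, -1) → (1, -6)
T4 rotate counter-clockwise with cos θ = -4/5, sin θ = 3/5: (1, -6) → (14/5, 27/5)
T5 rotate counter-clockwise with cos θ = 12/13, sin θ = -5/13: (14/5, 27/5) → (303/65, 254/65)

T(p) = (303/65, 254/65)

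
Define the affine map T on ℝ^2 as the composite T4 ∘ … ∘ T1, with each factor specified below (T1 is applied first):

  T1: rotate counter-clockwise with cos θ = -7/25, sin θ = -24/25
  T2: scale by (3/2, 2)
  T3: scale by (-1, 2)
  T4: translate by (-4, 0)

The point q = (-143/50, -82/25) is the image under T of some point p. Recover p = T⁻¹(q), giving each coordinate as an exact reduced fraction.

p = (1, -1/2)

T1 = [-7/25 24/25 0; -24/25 -7/25 0; 0 0 1]
T2·T1 = [-21/50 36/25 0; -48/25 -14/25 0; 0 0 1]
T3·…·T1 = [21/50 -36/25 0; -96/25 -28/25 0; 0 0 1]
T4·…·T1 = [21/50 -36/25 -4; -96/25 -28/25 0; 0 0 1]
det M = -6; M⁻¹ = [14/75 -6/25 56/75; -16/25 -7/100 -64/25; 0 0 1]
M⁻¹ · (-143/50, -82/25)ᵀ = (1, -1/2)ᵀ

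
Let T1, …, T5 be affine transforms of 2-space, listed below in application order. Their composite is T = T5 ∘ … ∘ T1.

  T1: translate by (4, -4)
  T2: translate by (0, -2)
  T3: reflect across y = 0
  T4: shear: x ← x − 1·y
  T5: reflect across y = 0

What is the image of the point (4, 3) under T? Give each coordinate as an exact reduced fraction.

T(p) = (5, -3)

T1 translate by (4, -4): (4, 3) → (8, -1)
T2 translate by (0, -2): (8, -1) → (8, -3)
T3 reflect across y = 0: (8, -3) → (8, 3)
T4 shear: x ← x − 1·y: (8, 3) → (5, 3)
T5 reflect across y = 0: (5, 3) → (5, -3)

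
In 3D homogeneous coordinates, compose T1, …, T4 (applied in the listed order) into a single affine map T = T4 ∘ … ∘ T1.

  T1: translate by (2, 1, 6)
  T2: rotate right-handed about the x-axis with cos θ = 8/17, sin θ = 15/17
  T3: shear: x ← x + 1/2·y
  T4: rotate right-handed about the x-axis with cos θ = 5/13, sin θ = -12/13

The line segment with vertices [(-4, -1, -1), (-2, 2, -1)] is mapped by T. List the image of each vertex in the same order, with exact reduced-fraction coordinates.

T1 translate by (2, 1, 6): (-4, -1, -1) → (-2, 0, 5); (-2, 2, -1) → (0, 3, 5)
T2 rotate right-handed about the x-axis with cos θ = 8/17, sin θ = 15/17: (-2, 0, 5) → (-2, -75/17, 40/17); (0, 3, 5) → (0, -3, 5)
T3 shear: x ← x + 1/2·y: (-2, -75/17, 40/17) → (-143/34, -75/17, 40/17); (0, -3, 5) → (-3/2, -3, 5)
T4 rotate right-handed about the x-axis with cos θ = 5/13, sin θ = -12/13: (-143/34, -75/17, 40/17) → (-143/34, 105/221, 1100/221); (-3/2, -3, 5) → (-3/2, 45/13, 61/13)

image vertices: (-143/34, 105/221, 1100/221), (-3/2, 45/13, 61/13)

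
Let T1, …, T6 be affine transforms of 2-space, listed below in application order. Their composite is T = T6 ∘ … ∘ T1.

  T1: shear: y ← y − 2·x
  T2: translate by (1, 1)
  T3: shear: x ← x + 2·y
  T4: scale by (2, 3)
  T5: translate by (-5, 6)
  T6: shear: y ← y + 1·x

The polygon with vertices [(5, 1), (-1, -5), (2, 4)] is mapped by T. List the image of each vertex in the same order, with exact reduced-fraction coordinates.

image vertices: (-25, -43), (-13, -13), (5, 14)

T1 shear: y ← y − 2·x: (5, 1) → (5, -9); (-1, -5) → (-1, -3); (2, 4) → (2, 0)
T2 translate by (1, 1): (5, -9) → (6, -8); (-1, -3) → (0, -2); (2, 0) → (3, 1)
T3 shear: x ← x + 2·y: (6, -8) → (-10, -8); (0, -2) → (-4, -2); (3, 1) → (5, 1)
T4 scale by (2, 3): (-10, -8) → (-20, -24); (-4, -2) → (-8, -6); (5, 1) → (10, 3)
T5 translate by (-5, 6): (-20, -24) → (-25, -18); (-8, -6) → (-13, 0); (10, 3) → (5, 9)
T6 shear: y ← y + 1·x: (-25, -18) → (-25, -43); (-13, 0) → (-13, -13); (5, 9) → (5, 14)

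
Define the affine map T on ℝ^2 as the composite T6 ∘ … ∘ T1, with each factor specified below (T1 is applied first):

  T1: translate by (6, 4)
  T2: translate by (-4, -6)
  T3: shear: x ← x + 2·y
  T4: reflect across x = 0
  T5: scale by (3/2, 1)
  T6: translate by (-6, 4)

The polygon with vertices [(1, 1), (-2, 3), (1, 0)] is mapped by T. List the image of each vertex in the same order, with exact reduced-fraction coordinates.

image vertices: (-15/2, 3), (-9, 5), (-9/2, 2)

T1 translate by (6, 4): (1, 1) → (7, 5); (-2, 3) → (4, 7); (1, 0) → (7, 4)
T2 translate by (-4, -6): (7, 5) → (3, -1); (4, 7) → (0, 1); (7, 4) → (3, -2)
T3 shear: x ← x + 2·y: (3, -1) → (1, -1); (0, 1) → (2, 1); (3, -2) → (-1, -2)
T4 reflect across x = 0: (1, -1) → (-1, -1); (2, 1) → (-2, 1); (-1, -2) → (1, -2)
T5 scale by (3/2, 1): (-1, -1) → (-3/2, -1); (-2, 1) → (-3, 1); (1, -2) → (3/2, -2)
T6 translate by (-6, 4): (-3/2, -1) → (-15/2, 3); (-3, 1) → (-9, 5); (3/2, -2) → (-9/2, 2)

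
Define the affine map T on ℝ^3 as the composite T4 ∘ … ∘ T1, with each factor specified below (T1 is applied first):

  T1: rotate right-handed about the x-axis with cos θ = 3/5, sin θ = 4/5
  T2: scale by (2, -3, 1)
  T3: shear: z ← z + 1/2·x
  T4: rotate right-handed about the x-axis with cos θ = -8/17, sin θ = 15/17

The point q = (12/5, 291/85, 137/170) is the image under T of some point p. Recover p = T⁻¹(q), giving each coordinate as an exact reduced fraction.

T1 = [1 0 0 0; 0 3/5 -4/5 0; 0 4/5 3/5 0; 0 0 0 1]
T2·T1 = [2 0 0 0; 0 -9/5 12/5 0; 0 4/5 3/5 0; 0 0 0 1]
T3·…·T1 = [2 0 0 0; 0 -9/5 12/5 0; 1 4/5 3/5 0; 0 0 0 1]
T4·…·T1 = [2 0 0 0; -15/17 12/85 -141/85 0; -8/17 -167/85 156/85 0; 0 0 0 1]
det M = -6; M⁻¹ = [1/2 0 0 0; -2/5 -52/85 -47/85 0; -3/10 -167/255 -4/85 0; 0 0 0 1]
M⁻¹ · (12/5, 291/85, 137/170)ᵀ = (6/5, -7/2, -3)ᵀ

p = (6/5, -7/2, -3)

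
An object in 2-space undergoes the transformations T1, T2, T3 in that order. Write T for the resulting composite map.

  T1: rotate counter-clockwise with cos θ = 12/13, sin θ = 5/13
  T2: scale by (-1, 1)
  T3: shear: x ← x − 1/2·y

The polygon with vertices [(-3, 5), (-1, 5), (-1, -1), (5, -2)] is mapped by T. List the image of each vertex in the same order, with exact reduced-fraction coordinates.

T1 rotate counter-clockwise with cos θ = 12/13, sin θ = 5/13: (-3, 5) → (-61/13, 45/13); (-1, 5) → (-37/13, 55/13); (-1, -1) → (-7/13, -17/13); (5, -2) → (70/13, 1/13)
T2 scale by (-1, 1): (-61/13, 45/13) → (61/13, 45/13); (-37/13, 55/13) → (37/13, 55/13); (-7/13, -17/13) → (7/13, -17/13); (70/13, 1/13) → (-70/13, 1/13)
T3 shear: x ← x − 1/2·y: (61/13, 45/13) → (77/26, 45/13); (37/13, 55/13) → (19/26, 55/13); (7/13, -17/13) → (31/26, -17/13); (-70/13, 1/13) → (-141/26, 1/13)

image vertices: (77/26, 45/13), (19/26, 55/13), (31/26, -17/13), (-141/26, 1/13)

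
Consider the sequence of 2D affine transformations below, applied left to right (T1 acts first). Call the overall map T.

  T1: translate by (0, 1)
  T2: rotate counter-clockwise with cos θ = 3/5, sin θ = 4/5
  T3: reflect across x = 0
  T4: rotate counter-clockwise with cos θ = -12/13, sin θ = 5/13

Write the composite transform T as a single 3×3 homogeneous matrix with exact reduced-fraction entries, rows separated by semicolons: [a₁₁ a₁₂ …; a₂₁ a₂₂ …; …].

T = [16/65 -63/65 -63/65; -63/65 -16/65 -16/65; 0 0 1]

T1 = [1 0 0; 0 1 1; 0 0 1]
T2·T1 = [3/5 -4/5 -4/5; 4/5 3/5 3/5; 0 0 1]
T3·…·T1 = [-3/5 4/5 4/5; 4/5 3/5 3/5; 0 0 1]
T4·…·T1 = [16/65 -63/65 -63/65; -63/65 -16/65 -16/65; 0 0 1]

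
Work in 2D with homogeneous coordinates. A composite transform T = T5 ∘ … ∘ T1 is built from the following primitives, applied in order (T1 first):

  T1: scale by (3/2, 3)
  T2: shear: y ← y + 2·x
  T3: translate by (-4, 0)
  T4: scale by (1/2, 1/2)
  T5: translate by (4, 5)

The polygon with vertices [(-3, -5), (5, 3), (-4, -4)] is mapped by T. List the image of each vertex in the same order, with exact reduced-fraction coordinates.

image vertices: (-1/4, -7), (23/4, 17), (-1, -7)

T1 scale by (3/2, 3): (-3, -5) → (-9/2, -15); (5, 3) → (15/2, 9); (-4, -4) → (-6, -12)
T2 shear: y ← y + 2·x: (-9/2, -15) → (-9/2, -24); (15/2, 9) → (15/2, 24); (-6, -12) → (-6, -24)
T3 translate by (-4, 0): (-9/2, -24) → (-17/2, -24); (15/2, 24) → (7/2, 24); (-6, -24) → (-10, -24)
T4 scale by (1/2, 1/2): (-17/2, -24) → (-17/4, -12); (7/2, 24) → (7/4, 12); (-10, -24) → (-5, -12)
T5 translate by (4, 5): (-17/4, -12) → (-1/4, -7); (7/4, 12) → (23/4, 17); (-5, -12) → (-1, -7)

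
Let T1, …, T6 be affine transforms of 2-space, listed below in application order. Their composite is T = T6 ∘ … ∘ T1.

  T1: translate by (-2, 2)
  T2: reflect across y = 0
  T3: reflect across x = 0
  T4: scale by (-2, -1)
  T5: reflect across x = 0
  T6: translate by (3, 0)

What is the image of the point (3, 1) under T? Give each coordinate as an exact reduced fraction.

T1 translate by (-2, 2): (3, 1) → (1, 3)
T2 reflect across y = 0: (1, 3) → (1, -3)
T3 reflect across x = 0: (1, -3) → (-1, -3)
T4 scale by (-2, -1): (-1, -3) → (2, 3)
T5 reflect across x = 0: (2, 3) → (-2, 3)
T6 translate by (3, 0): (-2, 3) → (1, 3)

T(p) = (1, 3)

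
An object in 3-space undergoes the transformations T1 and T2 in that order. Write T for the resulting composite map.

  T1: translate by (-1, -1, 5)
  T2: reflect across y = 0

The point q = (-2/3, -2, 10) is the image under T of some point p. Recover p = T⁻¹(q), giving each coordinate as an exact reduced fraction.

p = (1/3, 3, 5)

T1 = [1 0 0 -1; 0 1 0 -1; 0 0 1 5; 0 0 0 1]
T2·T1 = [1 0 0 -1; 0 -1 0 1; 0 0 1 5; 0 0 0 1]
det M = -1; M⁻¹ = [1 0 0 1; 0 -1 0 1; 0 0 1 -5; 0 0 0 1]
M⁻¹ · (-2/3, -2, 10)ᵀ = (1/3, 3, 5)ᵀ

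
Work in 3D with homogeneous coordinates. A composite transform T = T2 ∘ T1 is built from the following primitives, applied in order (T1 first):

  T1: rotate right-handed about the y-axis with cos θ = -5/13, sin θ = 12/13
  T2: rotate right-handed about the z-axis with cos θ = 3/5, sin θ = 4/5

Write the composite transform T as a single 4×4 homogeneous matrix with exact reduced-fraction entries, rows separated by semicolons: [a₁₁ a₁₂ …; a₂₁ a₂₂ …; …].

T = [-3/13 -4/5 36/65 0; -4/13 3/5 48/65 0; -12/13 0 -5/13 0; 0 0 0 1]

T1 = [-5/13 0 12/13 0; 0 1 0 0; -12/13 0 -5/13 0; 0 0 0 1]
T2·T1 = [-3/13 -4/5 36/65 0; -4/13 3/5 48/65 0; -12/13 0 -5/13 0; 0 0 0 1]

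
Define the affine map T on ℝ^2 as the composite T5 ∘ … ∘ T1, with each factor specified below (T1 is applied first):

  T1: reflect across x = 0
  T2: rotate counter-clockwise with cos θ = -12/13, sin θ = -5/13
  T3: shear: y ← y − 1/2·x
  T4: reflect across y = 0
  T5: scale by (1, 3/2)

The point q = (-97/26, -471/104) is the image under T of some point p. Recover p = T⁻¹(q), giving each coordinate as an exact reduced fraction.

p = (-3, -5/2)

T1 = [-1 0 0; 0 1 0; 0 0 1]
T2·T1 = [12/13 5/13 0; 5/13 -12/13 0; 0 0 1]
T3·…·T1 = [12/13 5/13 0; -1/13 -29/26 0; 0 0 1]
T4·…·T1 = [12/13 5/13 0; 1/13 29/26 0; 0 0 1]
T5·…·T1 = [12/13 5/13 0; 3/26 87/52 0; 0 0 1]
det M = 3/2; M⁻¹ = [29/26 -10/39 0; -1/13 8/13 0; 0 0 1]
M⁻¹ · (-97/26, -471/104)ᵀ = (-3, -5/2)ᵀ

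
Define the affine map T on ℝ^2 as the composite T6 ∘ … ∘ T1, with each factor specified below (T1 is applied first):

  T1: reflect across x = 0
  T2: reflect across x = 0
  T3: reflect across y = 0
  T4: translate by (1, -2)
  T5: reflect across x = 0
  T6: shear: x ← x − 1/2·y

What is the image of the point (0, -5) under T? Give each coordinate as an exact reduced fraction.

T(p) = (-5/2, 3)

T1 reflect across x = 0: (0, -5) → (0, -5)
T2 reflect across x = 0: (0, -5) → (0, -5)
T3 reflect across y = 0: (0, -5) → (0, 5)
T4 translate by (1, -2): (0, 5) → (1, 3)
T5 reflect across x = 0: (1, 3) → (-1, 3)
T6 shear: x ← x − 1/2·y: (-1, 3) → (-5/2, 3)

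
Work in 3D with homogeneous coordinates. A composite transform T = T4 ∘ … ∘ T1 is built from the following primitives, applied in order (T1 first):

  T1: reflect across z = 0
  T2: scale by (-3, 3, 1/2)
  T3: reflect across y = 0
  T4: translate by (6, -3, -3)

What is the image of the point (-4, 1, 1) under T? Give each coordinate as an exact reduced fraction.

T1 reflect across z = 0: (-4, 1, 1) → (-4, 1, -1)
T2 scale by (-3, 3, 1/2): (-4, 1, -1) → (12, 3, -1/2)
T3 reflect across y = 0: (12, 3, -1/2) → (12, -3, -1/2)
T4 translate by (6, -3, -3): (12, -3, -1/2) → (18, -6, -7/2)

T(p) = (18, -6, -7/2)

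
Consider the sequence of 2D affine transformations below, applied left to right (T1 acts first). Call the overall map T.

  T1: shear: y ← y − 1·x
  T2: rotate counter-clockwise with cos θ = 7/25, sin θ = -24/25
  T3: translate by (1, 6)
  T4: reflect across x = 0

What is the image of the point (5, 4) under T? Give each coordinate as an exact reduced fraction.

T(p) = (-36/25, 23/25)

T1 shear: y ← y − 1·x: (5, 4) → (5, -1)
T2 rotate counter-clockwise with cos θ = 7/25, sin θ = -24/25: (5, -1) → (11/25, -127/25)
T3 translate by (1, 6): (11/25, -127/25) → (36/25, 23/25)
T4 reflect across x = 0: (36/25, 23/25) → (-36/25, 23/25)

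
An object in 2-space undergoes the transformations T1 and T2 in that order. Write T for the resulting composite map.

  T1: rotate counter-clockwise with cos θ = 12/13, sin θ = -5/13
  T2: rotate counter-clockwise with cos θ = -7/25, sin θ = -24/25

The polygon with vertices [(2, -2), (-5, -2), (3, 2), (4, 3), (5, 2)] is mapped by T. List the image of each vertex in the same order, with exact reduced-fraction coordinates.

image vertices: (-914/325, -98/325), (514/325, 1673/325), (-106/325, -1167/325), (-57/325, -1624/325), (-514/325, -1673/325)

T1 rotate counter-clockwise with cos θ = 12/13, sin θ = -5/13: (2, -2) → (14/13, -34/13); (-5, -2) → (-70/13, 1/13); (3, 2) → (46/13, 9/13); (4, 3) → (63/13, 16/13); (5, 2) → (70/13, -1/13)
T2 rotate counter-clockwise with cos θ = -7/25, sin θ = -24/25: (14/13, -34/13) → (-914/325, -98/325); (-70/13, 1/13) → (514/325, 1673/325); (46/13, 9/13) → (-106/325, -1167/325); (63/13, 16/13) → (-57/325, -1624/325); (70/13, -1/13) → (-514/325, -1673/325)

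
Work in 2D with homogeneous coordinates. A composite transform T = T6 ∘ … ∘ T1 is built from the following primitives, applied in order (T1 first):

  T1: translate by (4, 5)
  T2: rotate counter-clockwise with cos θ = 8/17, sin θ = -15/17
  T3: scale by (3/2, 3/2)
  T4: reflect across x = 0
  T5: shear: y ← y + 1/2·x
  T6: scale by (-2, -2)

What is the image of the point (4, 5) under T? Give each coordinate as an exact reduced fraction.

T(p) = (642/17, 441/17)

T1 translate by (4, 5): (4, 5) → (8, 10)
T2 rotate counter-clockwise with cos θ = 8/17, sin θ = -15/17: (8, 10) → (214/17, -40/17)
T3 scale by (3/2, 3/2): (214/17, -40/17) → (321/17, -60/17)
T4 reflect across x = 0: (321/17, -60/17) → (-321/17, -60/17)
T5 shear: y ← y + 1/2·x: (-321/17, -60/17) → (-321/17, -441/34)
T6 scale by (-2, -2): (-321/17, -441/34) → (642/17, 441/17)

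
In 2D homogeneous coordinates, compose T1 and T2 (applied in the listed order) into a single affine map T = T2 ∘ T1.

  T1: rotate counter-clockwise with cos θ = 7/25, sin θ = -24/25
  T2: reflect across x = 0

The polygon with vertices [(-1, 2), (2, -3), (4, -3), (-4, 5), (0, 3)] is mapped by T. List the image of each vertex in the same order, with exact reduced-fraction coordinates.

image vertices: (-41/25, 38/25), (58/25, -69/25), (44/25, -117/25), (-92/25, 131/25), (-72/25, 21/25)

T1 rotate counter-clockwise with cos θ = 7/25, sin θ = -24/25: (-1, 2) → (41/25, 38/25); (2, -3) → (-58/25, -69/25); (4, -3) → (-44/25, -117/25); (-4, 5) → (92/25, 131/25); (0, 3) → (72/25, 21/25)
T2 reflect across x = 0: (41/25, 38/25) → (-41/25, 38/25); (-58/25, -69/25) → (58/25, -69/25); (-44/25, -117/25) → (44/25, -117/25); (92/25, 131/25) → (-92/25, 131/25); (72/25, 21/25) → (-72/25, 21/25)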